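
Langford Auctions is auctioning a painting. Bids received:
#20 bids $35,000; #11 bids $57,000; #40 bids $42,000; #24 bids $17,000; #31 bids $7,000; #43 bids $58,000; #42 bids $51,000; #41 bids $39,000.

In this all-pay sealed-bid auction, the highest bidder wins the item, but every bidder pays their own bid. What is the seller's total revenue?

Sorting bids: 58,000 (#43) > 57,000 (#11) > 51,000 (#42) > 42,000 (#40) > 39,000 (#41) > 35,000 (#20) > …
#43 wins with the top bid; all bids are sunk regardless.
Every bidder forfeits their bid regardless of winning.
Revenue = 35,000 + 57,000 + 42,000 + 17,000 + 7,000 + 58,000 + 51,000 + 39,000 = $306,000.

Total revenue: $306,000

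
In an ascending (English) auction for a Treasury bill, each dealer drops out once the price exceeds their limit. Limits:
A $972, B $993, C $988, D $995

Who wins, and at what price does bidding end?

Rule: the price rises until one bidder remains; the winner pays the price at which the last rival dropped out.
Limits in order: 995 (D) > 993 (B) > 988 (C) > 972 (A)
Bidding ends when B exits at $993; D takes it.

D wins at $993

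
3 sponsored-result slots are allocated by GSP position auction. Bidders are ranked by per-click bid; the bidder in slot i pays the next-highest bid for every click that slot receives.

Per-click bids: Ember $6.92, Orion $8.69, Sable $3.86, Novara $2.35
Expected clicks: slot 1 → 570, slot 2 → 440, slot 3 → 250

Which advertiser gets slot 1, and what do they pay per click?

Per-click bids in order: $8.69 (Orion) > $6.92 (Ember) > $3.86 (Sable) > $2.35 (Novara)
Slot 1 goes to the first-ranked bidder, Orion, who pays the next bid down: $6.92/click.

Orion; $6.92 per click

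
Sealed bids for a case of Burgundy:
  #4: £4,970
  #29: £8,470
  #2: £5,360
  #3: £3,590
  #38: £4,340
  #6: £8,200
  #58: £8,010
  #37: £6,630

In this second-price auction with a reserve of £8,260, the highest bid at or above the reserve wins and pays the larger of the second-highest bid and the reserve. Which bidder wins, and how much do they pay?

#29 pays £8,260

Bids ranked: 8,470 (#29) > 8,200 (#6) > 8,010 (#58) > 6,630 (#37) > 5,360 (#2) > 4,970 (#4) > …
#29 has the top bid at or above the reserve (£8,470).
Second-highest bid £8,200 is below the reserve £8,260, so the reserve binds → payment £8,260.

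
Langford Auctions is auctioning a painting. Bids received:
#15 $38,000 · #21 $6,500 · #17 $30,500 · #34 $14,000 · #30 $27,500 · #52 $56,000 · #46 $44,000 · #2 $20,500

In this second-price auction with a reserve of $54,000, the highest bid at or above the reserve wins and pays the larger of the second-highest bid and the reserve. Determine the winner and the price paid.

#52 pays $54,000

Sorting bids: 56,000 (#52) > 44,000 (#46) > 38,000 (#15) > 30,500 (#17) > 27,500 (#30) > 20,500 (#2) > …
Highest eligible bid: #52 at $56,000.
max(second-highest $44,000, reserve $54,000) = $54,000.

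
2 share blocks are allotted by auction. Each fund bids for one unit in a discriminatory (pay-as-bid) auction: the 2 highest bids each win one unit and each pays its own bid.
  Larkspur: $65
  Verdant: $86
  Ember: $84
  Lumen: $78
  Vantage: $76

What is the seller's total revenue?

Total revenue: $170

Bids ranked high→low: 86 (Verdant), 84 (Ember), 78 (Lumen), 76 (Vantage), …
Top 2: Verdant, Ember.
Total revenue = 86 + 84 = $170.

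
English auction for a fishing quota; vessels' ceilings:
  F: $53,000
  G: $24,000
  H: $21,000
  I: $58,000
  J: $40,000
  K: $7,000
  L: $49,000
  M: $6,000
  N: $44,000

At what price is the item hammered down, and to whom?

Open ascending-bid auction: the price rises until one bidder remains; the winner pays the price at which the last rival dropped out.
Limits ranked: 58,000 (I) > 53,000 (F) > 49,000 (L) > 44,000 (N) > 40,000 (J) > 24,000 (G) > …
Once the price passes $53,000, only I is left; the hammer falls at F's limit of $53,000.

I wins at $53,000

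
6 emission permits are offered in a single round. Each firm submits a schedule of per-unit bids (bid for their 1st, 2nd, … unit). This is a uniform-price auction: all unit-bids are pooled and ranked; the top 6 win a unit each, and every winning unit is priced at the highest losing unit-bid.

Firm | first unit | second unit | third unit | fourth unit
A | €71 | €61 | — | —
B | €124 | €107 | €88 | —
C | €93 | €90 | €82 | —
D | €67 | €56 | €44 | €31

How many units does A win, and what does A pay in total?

Pooled unit-bids ranked (top 6): 124 (B-1), 107 (B-2), 93 (C-1), 90 (C-2), 88 (B-3), 82 (C-3)
Highest rejected unit-bid = €71.
A wins 0 unit(s) at €71 each.

A: 0 units, pays €0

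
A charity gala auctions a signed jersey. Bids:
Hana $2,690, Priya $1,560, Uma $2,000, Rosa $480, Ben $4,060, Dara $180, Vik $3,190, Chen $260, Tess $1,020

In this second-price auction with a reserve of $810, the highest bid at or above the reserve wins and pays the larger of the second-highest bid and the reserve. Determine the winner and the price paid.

Ben pays $3,190

Bids in order: 4,060 (Ben) > 3,190 (Vik) > 2,690 (Hana) > 2,000 (Uma) > 1,560 (Priya) > 1,020 (Tess) > …
Ben has the top bid at or above the reserve ($4,060).
Second-highest bid $3,190 exceeds the reserve $810 → payment $3,190.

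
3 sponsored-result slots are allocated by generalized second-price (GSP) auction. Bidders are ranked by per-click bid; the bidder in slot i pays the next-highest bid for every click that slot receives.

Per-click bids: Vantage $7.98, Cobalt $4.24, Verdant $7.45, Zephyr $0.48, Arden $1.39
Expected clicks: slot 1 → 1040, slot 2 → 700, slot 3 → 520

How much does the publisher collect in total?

Sorting advertisers: $7.98 (Vantage) > $7.45 (Verdant) > $4.24 (Cobalt) > $1.39 (Arden) > …
Slot 1: Vantage pays $7.45 × 1040 = $7748.00
Slot 2: Verdant pays $4.24 × 700 = $2968.00
Slot 3: Cobalt pays $1.39 × 520 = $722.80
Total = $11438.80

Total revenue: $11438.80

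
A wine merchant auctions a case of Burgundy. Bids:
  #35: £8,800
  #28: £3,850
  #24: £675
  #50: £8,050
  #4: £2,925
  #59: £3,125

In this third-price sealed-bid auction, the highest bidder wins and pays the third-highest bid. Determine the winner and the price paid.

#35 pays £3,850

Bids ranked: 8,800 (#35) > 8,050 (#50) > 3,850 (#28) > 3,125 (#59) > 2,925 (#4) > 675 (#24)
#35 wins; payment is bid #3 in the ranking = £3,850.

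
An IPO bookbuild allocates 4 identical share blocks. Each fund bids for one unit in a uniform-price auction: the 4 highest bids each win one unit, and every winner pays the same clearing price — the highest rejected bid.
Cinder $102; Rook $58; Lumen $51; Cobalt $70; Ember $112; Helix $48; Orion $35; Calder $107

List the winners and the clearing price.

Sorting: 112 (Ember), 107 (Calder), 102 (Cinder), 70 (Cobalt), 58 (Rook), 51 (Lumen), …
Winners (4 units): Ember, Calder, Cinder, Cobalt.
Highest unsuccessful bid: $58 → clearing price.

Ember, Calder, Cinder, Cobalt; each pays $58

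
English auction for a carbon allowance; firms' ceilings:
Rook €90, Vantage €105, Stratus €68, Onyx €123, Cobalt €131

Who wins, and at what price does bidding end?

Cobalt wins at €123

Ascending (English) auction: the price rises until one bidder remains; the winner pays the price at which the last rival dropped out.
Sorting limits: 131 (Cobalt) > 123 (Onyx) > 105 (Vantage) > 90 (Rook) > 68 (Stratus)
Onyx is the last rival to drop out, at €123; Cobalt remains and wins at that price.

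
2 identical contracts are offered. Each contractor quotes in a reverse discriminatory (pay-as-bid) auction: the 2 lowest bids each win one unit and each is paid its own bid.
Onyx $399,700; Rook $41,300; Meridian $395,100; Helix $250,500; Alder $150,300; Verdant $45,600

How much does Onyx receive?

Onyx is paid $0

Sorting: 41,300 (Rook), 45,600 (Verdant), 150,300 (Alder), 250,500 (Helix), …
The 2 lowest are Rook, Verdant.
Onyx does not win → $0.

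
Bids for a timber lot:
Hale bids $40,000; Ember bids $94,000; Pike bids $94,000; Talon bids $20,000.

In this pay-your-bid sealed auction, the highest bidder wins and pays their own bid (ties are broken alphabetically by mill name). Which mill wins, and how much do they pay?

Sorting bids: 94,000 (Ember) > 94,000 (Pike) > 40,000 (Hale) > 20,000 (Talon)
Tie at $94,000 → Ember wins by tie-break.
Ember has the highest bid and pays exactly that: $94,000.

Ember pays $94,000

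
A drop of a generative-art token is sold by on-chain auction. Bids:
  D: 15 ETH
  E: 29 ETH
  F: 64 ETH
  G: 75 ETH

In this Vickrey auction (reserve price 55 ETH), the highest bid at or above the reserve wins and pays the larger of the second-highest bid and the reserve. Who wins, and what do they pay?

Vickrey auction (reserve price 55 ETH): the highest bid at or above the reserve wins and pays the larger of the second-highest bid and the reserve.
Sorting bids: 75 (G) > 64 (F) > 29 (E) > 15 (D)
Highest eligible bid: G at 75 ETH.
Second-highest bid 64 ETH exceeds the reserve 55 ETH → payment 64 ETH.

G pays 64 ETH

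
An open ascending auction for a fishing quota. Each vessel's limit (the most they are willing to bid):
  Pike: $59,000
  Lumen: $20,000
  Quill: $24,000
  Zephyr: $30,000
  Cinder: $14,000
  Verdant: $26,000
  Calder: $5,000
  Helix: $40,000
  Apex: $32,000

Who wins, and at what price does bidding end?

Pike wins at $40,000

Limits in order: 59,000 (Pike) > 40,000 (Helix) > 32,000 (Apex) > 30,000 (Zephyr) > 26,000 (Verdant) > 24,000 (Quill) > …
Bidding ends when Helix exits at $40,000; Pike takes it.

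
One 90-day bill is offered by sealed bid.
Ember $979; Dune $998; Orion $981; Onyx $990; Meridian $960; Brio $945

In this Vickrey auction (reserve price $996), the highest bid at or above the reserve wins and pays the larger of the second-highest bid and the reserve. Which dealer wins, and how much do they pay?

Dune pays $996

Rule: the highest bid at or above the reserve wins and pays the larger of the second-highest bid and the reserve.
Bids in order: 998 (Dune) > 990 (Onyx) > 981 (Orion) > 979 (Ember) > 960 (Meridian) > 945 (Brio)
Highest eligible bid: Dune at $998.
Second-highest bid $990 is below the reserve $996, so the reserve binds → payment $996.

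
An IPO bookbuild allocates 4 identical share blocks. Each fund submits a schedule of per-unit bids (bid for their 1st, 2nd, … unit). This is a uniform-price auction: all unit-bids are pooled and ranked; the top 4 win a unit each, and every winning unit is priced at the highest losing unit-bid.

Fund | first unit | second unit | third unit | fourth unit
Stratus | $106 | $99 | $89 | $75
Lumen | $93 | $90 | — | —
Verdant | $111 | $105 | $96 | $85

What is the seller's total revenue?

Pooled unit-bids ranked (top 4): 111 (Verdant-1), 106 (Stratus-1), 105 (Verdant-2), 99 (Stratus-2)
Highest rejected unit-bid = $96.
Allocation: Stratus 2, Verdant 2. Every unit priced at $96.
Revenue = 4 × 96 = $384.

Total revenue: $384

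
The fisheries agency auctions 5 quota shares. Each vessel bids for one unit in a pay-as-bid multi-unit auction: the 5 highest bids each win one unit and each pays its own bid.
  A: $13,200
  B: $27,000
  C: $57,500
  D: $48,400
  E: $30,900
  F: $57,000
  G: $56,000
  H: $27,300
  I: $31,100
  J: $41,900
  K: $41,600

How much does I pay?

Sorting: 57,500 (C), 57,000 (F), 56,000 (G), 48,400 (D), 41,900 (J), 41,600 (K), 31,100 (I), …
Top 5: C, F, G, D, J.
I does not win → $0.

I pays $0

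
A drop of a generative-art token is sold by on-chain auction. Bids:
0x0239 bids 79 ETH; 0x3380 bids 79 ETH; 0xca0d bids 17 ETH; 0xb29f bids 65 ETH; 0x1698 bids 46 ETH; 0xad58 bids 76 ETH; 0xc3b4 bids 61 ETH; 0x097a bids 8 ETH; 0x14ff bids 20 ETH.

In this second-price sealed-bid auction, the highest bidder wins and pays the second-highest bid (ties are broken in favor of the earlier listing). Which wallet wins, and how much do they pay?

Bids in order: 79 (0x0239) > 79 (0x3380) > 76 (0xad58) > 65 (0xb29f) > 61 (0xc3b4) > 46 (0x1698) > …
Tie at 79 ETH → 0x0239 wins by tie-break.
0x0239 is highest; pays the second-highest bid, 79 ETH.

0x0239 pays 79 ETH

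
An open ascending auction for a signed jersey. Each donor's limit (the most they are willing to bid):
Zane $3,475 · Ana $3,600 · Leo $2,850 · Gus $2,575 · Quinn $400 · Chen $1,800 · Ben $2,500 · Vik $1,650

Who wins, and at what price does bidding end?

Limits ranked: 3,600 (Ana) > 3,475 (Zane) > 2,850 (Leo) > 2,575 (Gus) > 2,500 (Ben) > 1,800 (Chen) > …
Once the price passes $3,475, only Ana is left; the hammer falls at Zane's limit of $3,475.

Ana wins at $3,475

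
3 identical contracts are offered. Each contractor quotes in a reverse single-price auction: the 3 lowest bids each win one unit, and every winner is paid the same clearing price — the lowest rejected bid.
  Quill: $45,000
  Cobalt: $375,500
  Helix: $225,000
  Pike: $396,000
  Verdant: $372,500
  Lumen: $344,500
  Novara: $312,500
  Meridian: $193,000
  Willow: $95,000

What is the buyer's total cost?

Total cost: $675,000

Ordering the bids: 45,000 (Quill), 95,000 (Willow), 193,000 (Meridian), 225,000 (Helix), 312,500 (Novara), …
The 3 lowest are Quill, Willow, Meridian.
Lowest unsuccessful bid: $225,000 → clearing price.
Total cost = 3 × $225,000 = $675,000.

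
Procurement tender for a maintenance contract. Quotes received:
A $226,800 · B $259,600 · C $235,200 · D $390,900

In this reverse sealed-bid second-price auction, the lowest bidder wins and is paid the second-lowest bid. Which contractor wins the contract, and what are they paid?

A is paid $235,200

Sorting bids: 226,800 (A) < 235,200 (C) < 259,600 (B) < 390,900 (D)
A is lowest; is paid the second-lowest bid, $235,200.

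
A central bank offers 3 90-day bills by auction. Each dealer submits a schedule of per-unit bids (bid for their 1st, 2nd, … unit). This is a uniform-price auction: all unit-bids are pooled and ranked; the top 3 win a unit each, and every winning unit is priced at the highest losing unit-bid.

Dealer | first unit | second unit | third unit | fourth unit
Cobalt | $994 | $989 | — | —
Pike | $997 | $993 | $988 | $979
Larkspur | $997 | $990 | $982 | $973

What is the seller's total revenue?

All unit-bids, highest first — top 3: 997 (Pike-1), 997 (Larkspur-1), 994 (Cobalt-1)
The (k+1)-th unit-bid is $993.
Allocation: Cobalt 1, Larkspur 1, Pike 1. Every unit priced at $993.
Revenue = 3 × 993 = $2,979.

Total revenue: $2,979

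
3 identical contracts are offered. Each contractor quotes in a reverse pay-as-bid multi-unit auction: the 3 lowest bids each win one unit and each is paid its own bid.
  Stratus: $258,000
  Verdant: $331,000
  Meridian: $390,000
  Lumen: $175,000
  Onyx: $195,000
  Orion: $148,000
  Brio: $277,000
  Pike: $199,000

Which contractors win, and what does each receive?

Sorting: 148,000 (Orion), 175,000 (Lumen), 195,000 (Onyx), 199,000 (Pike), 258,000 (Stratus), …
Lowest 3: Orion, Lumen, Onyx.
Each winner is paid its own bid: Orion $148,000, Lumen $175,000, Onyx $195,000.

Orion $148,000, Lumen $175,000, Onyx $195,000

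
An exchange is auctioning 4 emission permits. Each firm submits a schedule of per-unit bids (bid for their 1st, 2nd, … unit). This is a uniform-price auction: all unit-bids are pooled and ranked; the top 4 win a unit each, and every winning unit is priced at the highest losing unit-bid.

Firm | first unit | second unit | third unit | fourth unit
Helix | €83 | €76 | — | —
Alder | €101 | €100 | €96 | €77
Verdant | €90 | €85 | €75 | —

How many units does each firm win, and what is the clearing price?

Merging the schedules and taking the best 4: 101 (Alder-1), 100 (Alder-2), 96 (Alder-3), 90 (Verdant-1)
The (k+1)-th unit-bid is €85.
Allocation: Alder 3, Verdant 1.

Alder 3, Verdant 1; clearing price €85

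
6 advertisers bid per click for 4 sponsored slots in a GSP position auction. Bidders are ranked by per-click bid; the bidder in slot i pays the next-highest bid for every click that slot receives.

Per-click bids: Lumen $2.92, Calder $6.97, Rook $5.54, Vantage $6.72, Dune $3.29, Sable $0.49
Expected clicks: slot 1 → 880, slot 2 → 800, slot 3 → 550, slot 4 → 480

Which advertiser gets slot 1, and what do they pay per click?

Ranked by bid: $6.97 (Calder) > $6.72 (Vantage) > $5.54 (Rook) > $3.29 (Dune) > $2.92 (Lumen) > …
Slot 1 goes to the first-ranked bidder, Calder, who pays the next bid down: $6.72/click.

Calder; $6.72 per click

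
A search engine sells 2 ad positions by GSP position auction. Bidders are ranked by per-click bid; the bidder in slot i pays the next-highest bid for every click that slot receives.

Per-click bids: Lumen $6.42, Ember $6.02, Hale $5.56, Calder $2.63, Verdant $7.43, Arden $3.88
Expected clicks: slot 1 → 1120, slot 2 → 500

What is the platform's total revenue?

Total revenue: $10200.40

Per-click bids in order: $7.43 (Verdant) > $6.42 (Lumen) > $6.02 (Ember) > …
Slot 1: Verdant pays $6.42 × 1120 = $7190.40
Slot 2: Lumen pays $6.02 × 500 = $3010.00
Total = $10200.40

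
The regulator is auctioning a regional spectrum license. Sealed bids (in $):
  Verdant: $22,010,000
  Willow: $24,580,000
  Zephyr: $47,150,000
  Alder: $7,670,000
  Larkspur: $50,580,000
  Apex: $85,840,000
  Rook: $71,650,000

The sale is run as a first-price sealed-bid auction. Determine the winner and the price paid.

Apex pays $85,840,000

Rule: the highest bidder wins and pays their own bid.
Bids in order: 85,840,000 (Apex) > 71,650,000 (Rook) > 50,580,000 (Larkspur) > 47,150,000 (Zephyr) > 24,580,000 (Willow) > 22,010,000 (Verdant) > …
First-price: Apex pays what they bid, $85,840,000.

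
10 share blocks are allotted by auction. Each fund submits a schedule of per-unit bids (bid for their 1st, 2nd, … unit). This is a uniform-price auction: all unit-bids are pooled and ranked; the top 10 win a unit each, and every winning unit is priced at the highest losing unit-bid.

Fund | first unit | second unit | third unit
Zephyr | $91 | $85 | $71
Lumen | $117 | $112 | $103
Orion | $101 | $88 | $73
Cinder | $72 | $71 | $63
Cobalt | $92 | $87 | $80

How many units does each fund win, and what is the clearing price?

Cobalt 3, Lumen 3, Orion 2, Zephyr 2; clearing price $73

Merging the schedules and taking the best 10: 117 (Lumen-1), 112 (Lumen-2), 103 (Lumen-3), 101 (Orion-1), 92 (Cobalt-1), 91 (Zephyr-1), 88 (Orion-2), 87 (Cobalt-2), 85 (Zephyr-2), 80 (Cobalt-3)
First bid not allocated: $73.
Allocation: Cobalt 3, Lumen 3, Orion 2, Zephyr 2.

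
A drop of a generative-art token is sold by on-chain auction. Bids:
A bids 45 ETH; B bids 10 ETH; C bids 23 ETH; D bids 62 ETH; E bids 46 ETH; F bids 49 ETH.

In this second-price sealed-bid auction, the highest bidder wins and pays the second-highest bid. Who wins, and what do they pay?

Second-price sealed-bid auction: the highest bidder wins and pays the second-highest bid.
Sorting bids: 62 (D) > 49 (F) > 46 (E) > 45 (A) > 23 (C) > 10 (B)
D wins with the highest bid; price is set by the runner-up at 49 ETH.

D pays 49 ETH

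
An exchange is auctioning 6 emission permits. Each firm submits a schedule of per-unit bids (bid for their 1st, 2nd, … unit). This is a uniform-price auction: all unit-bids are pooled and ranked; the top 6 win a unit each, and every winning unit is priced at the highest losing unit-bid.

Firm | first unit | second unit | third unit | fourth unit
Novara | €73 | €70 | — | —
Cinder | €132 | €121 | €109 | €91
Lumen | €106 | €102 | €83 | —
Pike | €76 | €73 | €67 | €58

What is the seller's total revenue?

Total revenue: €498

All unit-bids, highest first — top 6: 132 (Cinder-1), 121 (Cinder-2), 109 (Cinder-3), 106 (Lumen-1), 102 (Lumen-2), 91 (Cinder-4)
First bid not allocated: €83.
Allocation: Cinder 4, Lumen 2. Every unit priced at €83.
Revenue = 6 × 83 = €498.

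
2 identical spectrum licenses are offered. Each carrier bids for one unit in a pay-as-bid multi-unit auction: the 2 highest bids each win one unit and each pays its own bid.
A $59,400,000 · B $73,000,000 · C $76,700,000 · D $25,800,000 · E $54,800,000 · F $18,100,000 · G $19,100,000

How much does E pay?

Ordering the bids: 76,700,000 (C), 73,000,000 (B), 59,400,000 (A), 54,800,000 (E), …
The 2 highest are C, B.
E does not win → $0.

E pays $0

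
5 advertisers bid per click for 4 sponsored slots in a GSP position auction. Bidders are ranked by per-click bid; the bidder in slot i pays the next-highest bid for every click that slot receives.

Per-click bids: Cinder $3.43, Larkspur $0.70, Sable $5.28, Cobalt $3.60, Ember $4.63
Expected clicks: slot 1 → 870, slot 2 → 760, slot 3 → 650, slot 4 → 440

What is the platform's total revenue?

Total revenue: $9301.60

Ranked by bid: $5.28 (Sable) > $4.63 (Ember) > $3.60 (Cobalt) > $3.43 (Cinder) > $0.70 (Larkspur)
Slot 1: Sable pays $4.63 × 870 = $4028.10
Slot 2: Ember pays $3.60 × 760 = $2736.00
Slot 3: Cobalt pays $3.43 × 650 = $2229.50
Slot 4: Cinder pays $0.70 × 440 = $308.00
Total = $9301.60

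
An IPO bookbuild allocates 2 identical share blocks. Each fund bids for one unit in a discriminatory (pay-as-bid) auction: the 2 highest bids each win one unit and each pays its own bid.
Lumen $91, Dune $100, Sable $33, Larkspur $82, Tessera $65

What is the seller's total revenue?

Sorting: 100 (Dune), 91 (Lumen), 82 (Larkspur), 65 (Tessera), …
Winners (2 units): Dune, Lumen.
Total revenue = 100 + 91 = $191.

Total revenue: $191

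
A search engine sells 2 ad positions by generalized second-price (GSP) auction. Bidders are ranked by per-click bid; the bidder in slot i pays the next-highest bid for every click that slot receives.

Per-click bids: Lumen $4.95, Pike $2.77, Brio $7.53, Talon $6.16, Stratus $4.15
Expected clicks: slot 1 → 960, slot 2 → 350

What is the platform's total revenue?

Total revenue: $7646.10

Ranked by bid: $7.53 (Brio) > $6.16 (Talon) > $4.95 (Lumen) > …
Slot 1: Brio pays $6.16 × 960 = $5913.60
Slot 2: Talon pays $4.95 × 350 = $1732.50
Total = $7646.10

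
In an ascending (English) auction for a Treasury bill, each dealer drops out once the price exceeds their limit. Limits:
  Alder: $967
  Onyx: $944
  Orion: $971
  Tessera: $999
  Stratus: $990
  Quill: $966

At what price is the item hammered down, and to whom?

Rule: the price rises until one bidder remains; the winner pays the price at which the last rival dropped out.
Limits ranked: 999 (Tessera) > 990 (Stratus) > 971 (Orion) > 967 (Alder) > 966 (Quill) > 944 (Onyx)
Once the price passes $990, only Tessera is left; the hammer falls at Stratus's limit of $990.

Tessera wins at $990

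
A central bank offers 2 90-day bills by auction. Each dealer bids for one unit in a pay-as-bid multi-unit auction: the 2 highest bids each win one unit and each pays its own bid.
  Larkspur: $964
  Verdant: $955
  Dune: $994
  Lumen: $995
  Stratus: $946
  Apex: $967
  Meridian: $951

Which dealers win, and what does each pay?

Sorting: 995 (Lumen), 994 (Dune), 967 (Apex), 964 (Larkspur), …
Winners (2 units): Lumen, Dune.
Each winner pays its own bid: Lumen $995, Dune $994.

Lumen $995, Dune $994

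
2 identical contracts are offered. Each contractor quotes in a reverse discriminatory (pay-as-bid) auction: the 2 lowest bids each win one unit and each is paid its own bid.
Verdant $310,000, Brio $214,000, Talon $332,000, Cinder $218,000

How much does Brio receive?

Brio is paid $214,000

Ordering the bids: 214,000 (Brio), 218,000 (Cinder), 310,000 (Verdant), 332,000 (Talon)
Winners (2 units): Brio, Cinder.
Brio wins → own bid $214,000.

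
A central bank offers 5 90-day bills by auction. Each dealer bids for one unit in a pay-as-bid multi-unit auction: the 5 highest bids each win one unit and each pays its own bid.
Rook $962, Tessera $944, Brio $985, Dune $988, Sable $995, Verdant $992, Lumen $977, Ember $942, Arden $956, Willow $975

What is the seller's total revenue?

Total revenue: $4,937

Bids ranked high→low: 995 (Sable), 992 (Verdant), 988 (Dune), 985 (Brio), 977 (Lumen), 975 (Willow), 962 (Rook), …
The 5 highest are Sable, Verdant, Dune, Brio, Lumen.
Total revenue = 995 + 992 + 988 + 985 + 977 = $4,937.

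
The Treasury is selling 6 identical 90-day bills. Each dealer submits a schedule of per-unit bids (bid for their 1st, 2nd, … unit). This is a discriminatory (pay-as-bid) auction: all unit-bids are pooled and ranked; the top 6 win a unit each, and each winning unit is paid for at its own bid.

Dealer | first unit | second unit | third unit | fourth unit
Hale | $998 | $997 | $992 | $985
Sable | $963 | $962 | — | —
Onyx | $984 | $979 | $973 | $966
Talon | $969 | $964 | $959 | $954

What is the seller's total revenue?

Merging the schedules and taking the best 6: 998 (Hale-1), 997 (Hale-2), 992 (Hale-3), 985 (Hale-4), 984 (Onyx-1), 979 (Onyx-2)
Next rejected bid: $973 (not a price — pay-as-bid).
Each winning unit pays its own bid.
Revenue = 998 + 997 + 992 + 985 + 984 + 979 = $5,935.

Total revenue: $5,935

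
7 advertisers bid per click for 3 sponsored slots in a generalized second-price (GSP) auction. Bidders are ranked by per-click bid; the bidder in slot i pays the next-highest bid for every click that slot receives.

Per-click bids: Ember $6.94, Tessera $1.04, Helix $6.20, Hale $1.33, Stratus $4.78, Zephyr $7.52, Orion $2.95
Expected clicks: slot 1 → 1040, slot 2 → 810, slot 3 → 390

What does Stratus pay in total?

Stratus pays $0.00

Sorting advertisers: $7.52 (Zephyr) > $6.94 (Ember) > $6.20 (Helix) > $4.78 (Stratus) > …
Stratus ranks below slot 3 → no slot, pays nothing.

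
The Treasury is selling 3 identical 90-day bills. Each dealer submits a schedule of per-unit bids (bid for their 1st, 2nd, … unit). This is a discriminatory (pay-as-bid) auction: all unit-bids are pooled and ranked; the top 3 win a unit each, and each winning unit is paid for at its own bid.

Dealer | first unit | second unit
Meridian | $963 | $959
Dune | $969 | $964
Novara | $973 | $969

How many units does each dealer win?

Pooled unit-bids ranked (top 3): 973 (Novara-1), 969 (Dune-1), 969 (Novara-2)
Next rejected bid: $964 (not a price — pay-as-bid).
Allocation: Dune 1, Novara 2.

Dune 1, Novara 2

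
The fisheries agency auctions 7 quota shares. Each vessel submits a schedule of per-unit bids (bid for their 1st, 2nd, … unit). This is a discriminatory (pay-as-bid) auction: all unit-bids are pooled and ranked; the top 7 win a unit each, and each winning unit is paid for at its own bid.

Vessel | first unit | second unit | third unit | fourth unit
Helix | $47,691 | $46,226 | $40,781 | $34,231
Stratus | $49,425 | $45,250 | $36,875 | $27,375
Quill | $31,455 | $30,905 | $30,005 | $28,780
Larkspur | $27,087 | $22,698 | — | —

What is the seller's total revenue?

Pooled unit-bids ranked (top 7): 49,425 (Stratus-1), 47,691 (Helix-1), 46,226 (Helix-2), 45,250 (Stratus-2), 40,781 (Helix-3), 36,875 (Stratus-3), 34,231 (Helix-4)
Next rejected bid: $31,455 (not a price — pay-as-bid).
Each winning unit pays its own bid.
Revenue = 49,425 + 47,691 + 46,226 + 45,250 + 40,781 + 36,875 + 34,231 = $300,479.

Total revenue: $300,479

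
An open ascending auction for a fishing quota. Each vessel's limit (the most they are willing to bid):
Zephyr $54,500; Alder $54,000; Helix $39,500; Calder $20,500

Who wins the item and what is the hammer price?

Rule: the price rises until one bidder remains; the winner pays the price at which the last rival dropped out.
Limits in order: 54,500 (Zephyr) > 54,000 (Alder) > 39,500 (Helix) > 20,500 (Calder)
Bidding ends when Alder exits at $54,000; Zephyr takes it.

Zephyr wins at $54,000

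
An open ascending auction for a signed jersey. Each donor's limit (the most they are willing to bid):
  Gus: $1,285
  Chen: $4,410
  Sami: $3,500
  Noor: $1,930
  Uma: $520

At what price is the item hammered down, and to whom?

Chen wins at $3,500

Limits ranked: 4,410 (Chen) > 3,500 (Sami) > 1,930 (Noor) > 1,285 (Gus) > 520 (Uma)
Bidding ends when Sami exits at $3,500; Chen takes it.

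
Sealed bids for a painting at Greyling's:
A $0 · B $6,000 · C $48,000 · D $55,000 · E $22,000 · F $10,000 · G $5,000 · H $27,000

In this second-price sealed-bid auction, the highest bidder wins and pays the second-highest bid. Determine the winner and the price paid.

Sorting bids: 55,000 (D) > 48,000 (C) > 27,000 (H) > 22,000 (E) > 10,000 (F) > 6,000 (B) > …
D wins with the highest bid; price is set by the runner-up at $48,000.

D pays $48,000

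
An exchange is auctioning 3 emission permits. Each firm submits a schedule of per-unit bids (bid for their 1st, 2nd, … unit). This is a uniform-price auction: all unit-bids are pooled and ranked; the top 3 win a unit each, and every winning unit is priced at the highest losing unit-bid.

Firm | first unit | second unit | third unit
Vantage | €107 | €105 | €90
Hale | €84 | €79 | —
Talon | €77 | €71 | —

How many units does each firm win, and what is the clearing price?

Vantage 3; clearing price €84

All unit-bids, highest first — top 3: 107 (Vantage-1), 105 (Vantage-2), 90 (Vantage-3)
Highest rejected unit-bid = €84.
Allocation: Vantage 3.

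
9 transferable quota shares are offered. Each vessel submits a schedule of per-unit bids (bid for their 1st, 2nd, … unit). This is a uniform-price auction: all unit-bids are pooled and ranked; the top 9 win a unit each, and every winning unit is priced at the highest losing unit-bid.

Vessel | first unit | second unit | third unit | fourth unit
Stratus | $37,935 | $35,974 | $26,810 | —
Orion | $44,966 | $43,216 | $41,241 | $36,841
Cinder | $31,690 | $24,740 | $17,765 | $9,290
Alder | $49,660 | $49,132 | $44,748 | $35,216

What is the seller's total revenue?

Total revenue: $316,944

Merging the schedules and taking the best 9: 49,660 (Alder-1), 49,132 (Alder-2), 44,966 (Orion-1), 44,748 (Alder-3), 43,216 (Orion-2), 41,241 (Orion-3), 37,935 (Stratus-1), 36,841 (Orion-4), 35,974 (Stratus-2)
The (k+1)-th unit-bid is $35,216.
Allocation: Alder 3, Orion 4, Stratus 2. Every unit priced at $35,216.
Revenue = 9 × 35,216 = $316,944.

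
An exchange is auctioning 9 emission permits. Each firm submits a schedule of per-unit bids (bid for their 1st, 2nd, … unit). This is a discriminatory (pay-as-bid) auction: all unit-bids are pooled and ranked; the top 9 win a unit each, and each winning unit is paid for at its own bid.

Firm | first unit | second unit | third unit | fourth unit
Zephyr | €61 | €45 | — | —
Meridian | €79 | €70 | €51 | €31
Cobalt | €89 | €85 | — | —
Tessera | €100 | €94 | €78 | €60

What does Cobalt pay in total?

Pooled unit-bids ranked (top 9): 100 (Tessera-1), 94 (Tessera-2), 89 (Cobalt-1), 85 (Cobalt-2), 79 (Meridian-1), 78 (Tessera-3), 70 (Meridian-2), 61 (Zephyr-1), 60 (Tessera-4)
Next rejected bid: €51 (not a price — pay-as-bid).
Cobalt's winning unit-bids: 89 + 85 = €174.

Cobalt pays €174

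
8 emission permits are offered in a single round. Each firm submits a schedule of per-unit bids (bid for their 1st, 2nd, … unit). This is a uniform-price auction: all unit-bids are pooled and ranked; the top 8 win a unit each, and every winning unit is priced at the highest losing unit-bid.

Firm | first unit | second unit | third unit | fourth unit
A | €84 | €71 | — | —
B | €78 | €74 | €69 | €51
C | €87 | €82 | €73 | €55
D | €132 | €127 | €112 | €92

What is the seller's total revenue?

Merging the schedules and taking the best 8: 132 (D-1), 127 (D-2), 112 (D-3), 92 (D-4), 87 (C-1), 84 (A-1), 82 (C-2), 78 (B-1)
Highest rejected unit-bid = €74.
Allocation: A 1, B 1, C 2, D 4. Every unit priced at €74.
Revenue = 8 × 74 = €592.

Total revenue: €592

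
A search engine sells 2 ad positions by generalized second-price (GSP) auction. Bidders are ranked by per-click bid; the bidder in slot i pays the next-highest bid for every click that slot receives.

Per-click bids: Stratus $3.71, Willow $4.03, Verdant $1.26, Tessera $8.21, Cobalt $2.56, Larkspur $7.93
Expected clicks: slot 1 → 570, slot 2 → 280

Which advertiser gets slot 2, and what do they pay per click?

Sorting advertisers: $8.21 (Tessera) > $7.93 (Larkspur) > $4.03 (Willow) > …
Slot 2 goes to the second-ranked bidder, Larkspur, who pays the next bid down: $4.03/click.

Larkspur; $4.03 per click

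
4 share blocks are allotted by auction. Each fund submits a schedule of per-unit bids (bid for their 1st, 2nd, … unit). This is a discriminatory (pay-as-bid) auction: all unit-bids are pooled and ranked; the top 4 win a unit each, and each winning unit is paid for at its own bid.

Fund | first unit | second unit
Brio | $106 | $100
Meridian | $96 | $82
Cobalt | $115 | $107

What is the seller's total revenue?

All unit-bids, highest first — top 4: 115 (Cobalt-1), 107 (Cobalt-2), 106 (Brio-1), 100 (Brio-2)
Next rejected bid: $96 (not a price — pay-as-bid).
Each winning unit pays its own bid.
Revenue = 115 + 107 + 106 + 100 = $428.

Total revenue: $428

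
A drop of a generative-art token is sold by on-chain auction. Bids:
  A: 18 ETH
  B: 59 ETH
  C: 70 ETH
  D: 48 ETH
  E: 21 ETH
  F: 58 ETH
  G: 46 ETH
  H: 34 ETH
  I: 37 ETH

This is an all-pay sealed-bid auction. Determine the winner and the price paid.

C pays 70 ETH

Sorting bids: 70 (C) > 59 (B) > 58 (F) > 48 (D) > 46 (G) > 37 (I) > …
C is highest and takes the item; every bidder forfeits their bid.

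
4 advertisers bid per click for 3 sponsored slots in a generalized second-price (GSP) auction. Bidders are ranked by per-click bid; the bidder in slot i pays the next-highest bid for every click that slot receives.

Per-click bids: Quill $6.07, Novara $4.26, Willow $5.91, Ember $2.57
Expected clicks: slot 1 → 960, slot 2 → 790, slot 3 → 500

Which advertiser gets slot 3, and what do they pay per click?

Novara; $2.57 per click

Ranked by bid: $6.07 (Quill) > $5.91 (Willow) > $4.26 (Novara) > $2.57 (Ember)
Slot 3 goes to the third-ranked bidder, Novara, who pays the next bid down: $2.57/click.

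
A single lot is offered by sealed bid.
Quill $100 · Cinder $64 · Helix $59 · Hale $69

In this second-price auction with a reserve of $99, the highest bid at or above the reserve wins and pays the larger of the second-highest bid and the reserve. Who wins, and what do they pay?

Bids ranked: 100 (Quill) > 69 (Hale) > 64 (Cinder) > 59 (Helix)
Quill has the top bid at or above the reserve ($100).
Second-highest bid $69 is below the reserve $99, so the reserve binds → payment $99.

Quill pays $99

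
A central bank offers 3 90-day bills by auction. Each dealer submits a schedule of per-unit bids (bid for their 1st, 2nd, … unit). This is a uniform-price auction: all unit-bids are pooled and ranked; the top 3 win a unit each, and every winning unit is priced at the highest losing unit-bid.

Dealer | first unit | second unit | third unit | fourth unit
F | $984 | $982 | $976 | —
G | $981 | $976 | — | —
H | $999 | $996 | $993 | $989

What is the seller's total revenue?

Total revenue: $2,967

Merging the schedules and taking the best 3: 999 (H-1), 996 (H-2), 993 (H-3)
First bid not allocated: $989.
Allocation: H 3. Every unit priced at $989.
Revenue = 3 × 989 = $2,967.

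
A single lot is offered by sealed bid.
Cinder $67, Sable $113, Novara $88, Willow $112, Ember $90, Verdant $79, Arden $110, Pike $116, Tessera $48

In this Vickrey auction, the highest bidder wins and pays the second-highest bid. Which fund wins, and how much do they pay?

Bids in order: 116 (Pike) > 113 (Sable) > 112 (Willow) > 110 (Arden) > 90 (Ember) > 88 (Novara) > …
Second-price: Pike pays Sable's bid of $113.

Pike pays $113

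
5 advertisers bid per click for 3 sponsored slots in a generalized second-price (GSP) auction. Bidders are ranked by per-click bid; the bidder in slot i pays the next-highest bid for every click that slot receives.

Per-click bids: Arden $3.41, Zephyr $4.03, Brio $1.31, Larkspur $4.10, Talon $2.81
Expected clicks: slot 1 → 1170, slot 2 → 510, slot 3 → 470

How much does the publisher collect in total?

Total revenue: $7774.90

Per-click bids in order: $4.10 (Larkspur) > $4.03 (Zephyr) > $3.41 (Arden) > $2.81 (Talon) > …
Slot 1: Larkspur pays $4.03 × 1170 = $4715.10
Slot 2: Zephyr pays $3.41 × 510 = $1739.10
Slot 3: Arden pays $2.81 × 470 = $1320.70
Total = $7774.90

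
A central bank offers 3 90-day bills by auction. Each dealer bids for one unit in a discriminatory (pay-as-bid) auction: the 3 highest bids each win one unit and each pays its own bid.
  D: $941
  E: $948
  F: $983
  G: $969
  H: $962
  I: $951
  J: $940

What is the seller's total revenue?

Bids ranked high→low: 983 (F), 969 (G), 962 (H), 951 (I), 948 (E), …
Winners (3 units): F, G, H.
Total revenue = 983 + 969 + 962 = $2,914.

Total revenue: $2,914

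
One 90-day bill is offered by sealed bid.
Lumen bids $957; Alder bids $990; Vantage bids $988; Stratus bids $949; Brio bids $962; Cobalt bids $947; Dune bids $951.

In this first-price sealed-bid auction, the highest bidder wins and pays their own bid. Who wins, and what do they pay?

Bids in order: 990 (Alder) > 988 (Vantage) > 962 (Brio) > 957 (Lumen) > 951 (Dune) > 949 (Stratus) > …
First-price: Alder pays what they bid, $990.

Alder pays $990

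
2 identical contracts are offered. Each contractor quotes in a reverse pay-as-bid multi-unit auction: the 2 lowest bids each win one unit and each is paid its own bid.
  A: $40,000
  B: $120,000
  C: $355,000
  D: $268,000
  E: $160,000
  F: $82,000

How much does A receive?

Sorting: 40,000 (A), 82,000 (F), 120,000 (B), 160,000 (E), …
Lowest 2: A, F.
A wins → own bid $40,000.

A is paid $40,000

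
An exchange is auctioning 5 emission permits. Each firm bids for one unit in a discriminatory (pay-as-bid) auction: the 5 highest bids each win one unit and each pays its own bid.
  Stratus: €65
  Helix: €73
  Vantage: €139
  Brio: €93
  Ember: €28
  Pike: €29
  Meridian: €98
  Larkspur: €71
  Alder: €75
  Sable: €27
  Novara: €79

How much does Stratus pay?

Stratus pays €0

Sorting: 139 (Vantage), 98 (Meridian), 93 (Brio), 79 (Novara), 75 (Alder), 73 (Helix), 71 (Larkspur), …
The 5 highest are Vantage, Meridian, Brio, Novara, Alder.
Stratus does not win → €0.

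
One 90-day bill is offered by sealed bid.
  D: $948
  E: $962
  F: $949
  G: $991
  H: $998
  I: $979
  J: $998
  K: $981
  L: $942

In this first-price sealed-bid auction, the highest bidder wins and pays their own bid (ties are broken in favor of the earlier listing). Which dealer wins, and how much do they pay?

H pays $998

Rule: the highest bidder wins and pays their own bid.
Bids in order: 998 (H) > 998 (J) > 991 (G) > 981 (K) > 979 (I) > 962 (E) > …
H and J tie at $998; tie-break gives it to H.
H has the highest bid and pays exactly that: $998.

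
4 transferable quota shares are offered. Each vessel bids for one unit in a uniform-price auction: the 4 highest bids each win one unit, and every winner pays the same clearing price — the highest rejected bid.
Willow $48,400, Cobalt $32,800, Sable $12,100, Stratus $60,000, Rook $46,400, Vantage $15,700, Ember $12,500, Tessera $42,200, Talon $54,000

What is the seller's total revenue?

Total revenue: $168,800

Ordering the bids: 60,000 (Stratus), 54,000 (Talon), 48,400 (Willow), 46,400 (Rook), 42,200 (Tessera), 32,800 (Cobalt), …
Winners (4 units): Stratus, Talon, Willow, Rook.
First losing bid is Tessera's $42,200, which sets the uniform price.
Total revenue = 4 × $42,200 = $168,800.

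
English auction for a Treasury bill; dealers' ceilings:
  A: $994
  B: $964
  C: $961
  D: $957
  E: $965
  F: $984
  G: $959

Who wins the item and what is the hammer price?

A wins at $984

Rule: the price rises until one bidder remains; the winner pays the price at which the last rival dropped out.
Limits ranked: 994 (A) > 984 (F) > 965 (E) > 964 (B) > 961 (C) > 959 (G) > …
Once the price passes $984, only A is left; the hammer falls at F's limit of $984.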